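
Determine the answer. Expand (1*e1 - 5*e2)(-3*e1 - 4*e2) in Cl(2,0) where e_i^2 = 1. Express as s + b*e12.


Expand: (1*e1 - 5*e2)(-3*e1 - 4*e2)
= 1*(-3)*e1e1 + 1*(-4)*e1e2 + (-5)*(-3)*e2e1 + (-5)*(-4)*e2e2
Using e1^2 = e2^2 = 1, e2e1 = -e1e2:
Scalar part s = 1*(-3) + (-5)*(-4) = -3 + 20 = 17
Bivector part b = 1*(-4) - (-5)*(-3) = -4 - 15 = -19
uv = 17 - 19*e12


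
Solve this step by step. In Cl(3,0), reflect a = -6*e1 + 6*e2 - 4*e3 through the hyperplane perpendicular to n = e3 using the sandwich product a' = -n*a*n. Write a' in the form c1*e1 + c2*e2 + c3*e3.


Reflection formula: a' = -n*a*n, with n = e3 (unit vector, n^2 = 1).
For reflection through hyperplane perp to e3:
The component along e3 flips sign, others stay.
a = (-6, 6, -4)
a' = (-6, 6, 4)
a' = -6*e1 + 6*e2 + 4*e3


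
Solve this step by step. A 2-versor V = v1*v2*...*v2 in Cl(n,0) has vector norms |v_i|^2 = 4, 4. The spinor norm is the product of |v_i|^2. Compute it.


Spinor norm N(V) = |v1|^2 * |v2|^2 * ... * |v2|^2
= 4 * 4
Running product: 4, 16
N(V) = 16


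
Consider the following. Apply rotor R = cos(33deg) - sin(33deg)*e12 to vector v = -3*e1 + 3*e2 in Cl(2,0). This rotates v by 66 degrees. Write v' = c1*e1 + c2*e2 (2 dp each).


Rotor R = cos(33deg) - sin(33deg)*e12
Rotation angle theta = 2 * 33 = 66 degrees
v' = R*v*~R rotates v by theta.
cos(66deg) = 0.4067, sin(66deg) = 0.9135
v'_1 = -3*cos(66deg) - 3*sin(66deg)
= -3*0.4067 - 3*0.9135
= -3.96
v'_2 = -3*sin(66deg) + 3*cos(66deg)
= -3*0.9135 + 3*0.4067
= -1.52
v' = -3.96*e1 - 1.52*e2


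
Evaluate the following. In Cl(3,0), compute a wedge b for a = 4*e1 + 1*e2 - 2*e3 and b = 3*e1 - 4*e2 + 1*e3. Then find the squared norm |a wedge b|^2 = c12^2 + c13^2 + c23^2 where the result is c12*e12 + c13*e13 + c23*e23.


a wedge b = (a1*b2 - a2*b1)*e12 + (a1*b3 - a3*b1)*e13 + (a2*b3 - a3*b2)*e23
e12 coeff: 4*(-4) - 1*3 = -16 - 3 = -19
e13 coeff: 4*1 - (-2)*3 = 4 - (-6) = 10
e23 coeff: 1*1 - (-2)*(-4) = 1 - 8 = -7
|a wedge b|^2 = (-19)^2 + 10^2 + (-7)^2
= 361 + 100 + 49
= 510


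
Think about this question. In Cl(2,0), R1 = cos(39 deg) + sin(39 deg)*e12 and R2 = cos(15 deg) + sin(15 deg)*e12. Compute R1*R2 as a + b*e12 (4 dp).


Same-plane rotors commute and their half-angles add:
R1*R2 = cos(a1 + a2) + sin(a1 + a2)*e12.
a1 + a2 = 39 + 15 = 54 deg
cos(54 deg) = 0.5878
sin(54 deg) = 0.8090
R1*R2 = 0.5878 + 0.8090*e12


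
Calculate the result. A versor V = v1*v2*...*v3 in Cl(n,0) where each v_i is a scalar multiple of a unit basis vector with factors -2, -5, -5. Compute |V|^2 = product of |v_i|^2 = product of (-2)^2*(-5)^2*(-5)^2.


Each vector v_i has |v_i|^2 = s_i^2
Squared scales: (-2)^2 = 4, (-5)^2 = 25, (-5)^2 = 25
|V|^2 = 4 * 25 * 25
= 2500


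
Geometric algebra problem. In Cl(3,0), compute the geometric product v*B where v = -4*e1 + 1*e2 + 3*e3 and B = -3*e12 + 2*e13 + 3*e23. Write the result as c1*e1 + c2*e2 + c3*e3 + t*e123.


vB has grade-1 (vector) and grade-3 (trivector) parts: vB = (v _| B) + (v ^ B).
Vector part <vB>_1:
  e1: -v2*b12 - v3*b13 = -(1)*(-3) - (3)*(2) = -3
  e2: v1*b12 - v3*b23 = (-4)*(-3) - (3)*(3) = 3
  e3: v1*b13 + v2*b23 = (-4)*(2) + (1)*(3) = -5
Trivector part <vB>_3:
  e123: v1*b23 - v2*b13 + v3*b12 = (-4)*(3) - (1)*(2) + (3)*(-3) = -23
vB = -3*e1 + 3*e2 - 5*e3 - 23*e123


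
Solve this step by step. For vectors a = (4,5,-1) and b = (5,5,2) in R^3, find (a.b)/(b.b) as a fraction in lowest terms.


Projection coefficient = (a . b) / (b . b)
a . b = 4*5 + 5*5 + (-1)*2
= 20 + 25 + (-2) = 43
b . b = 5^2 + 5^2 + 2^2
= 25 + 25 + 4 = 54
Coefficient = 43/54
In lowest terms: 43/54


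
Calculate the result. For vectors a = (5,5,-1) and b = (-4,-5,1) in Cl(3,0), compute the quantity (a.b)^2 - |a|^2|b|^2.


a . b = 5*(-4) + 5*(-5) + (-1)*1
= -20 + (-25) + (-1) = -46
|a|^2 = 5^2 + 5^2 + (-1)^2 = 51
|b|^2 = (-4)^2 + (-5)^2 + 1^2 = 42
(a.b)^2 = (-46)^2 = 2116
|a|^2 * |b|^2 = 51 * 42 = 2142
Result = 2116 - 2142 = -26


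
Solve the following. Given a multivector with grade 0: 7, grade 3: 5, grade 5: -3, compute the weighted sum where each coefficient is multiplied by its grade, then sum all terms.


Grade-weighted sum = sum of grade_k * coefficient_k
0*7 = 0
3*5 = 15
5*(-3) = -15
Total = 0 + 15 + (-15) = 0


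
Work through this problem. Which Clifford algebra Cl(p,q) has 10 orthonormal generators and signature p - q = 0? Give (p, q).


We need p + q = 10 and p - q = 0.
Adding: 2p = 10 + 0 = 10, so p = 5.
Then q = 10 - 5 = 5.
(p, q) = (5, 5)


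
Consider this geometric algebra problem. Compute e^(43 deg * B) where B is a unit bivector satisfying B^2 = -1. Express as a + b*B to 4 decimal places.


For a unit bivector B with B^2 = -1, the exponential series gives
e^(theta*B) = cos(theta) + sin(theta)*B (the GA analogue of Euler's formula).
theta = 43 degrees = 0.750492 rad
cos(43 deg) = 0.7314
sin(43 deg) = 0.6820
exp(theta*B) = 0.7314 + 0.6820*B


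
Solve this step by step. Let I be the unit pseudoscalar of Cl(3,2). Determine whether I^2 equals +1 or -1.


The pseudoscalar I = e1...e_n (product of all n generators) of Cl(p,q) satisfies I^2 = (-1)^(q + n(n-1)/2).
p = 3, q = 2, n = p + q = 5
n(n-1)/2 = 5 * 4 / 2 = 10
Exponent = q + n(n-1)/2 = 2 + 10 = 12
I^2 = (-1)^12 = +1


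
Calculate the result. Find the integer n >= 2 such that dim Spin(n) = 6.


dim Spin(n) = dim so(n) = n(n-1)/2.
Solve n(n-1)/2 = 6, i.e. n^2 - n - 12 = 0.
Discriminant = 1 + 8*6 = 49
n = (1 + sqrt(49))/2 = (1 + 7)/2 = 4


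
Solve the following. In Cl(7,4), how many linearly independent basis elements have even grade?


Even subalgebra dimension = 2^(n-1)
n = 7 + 4 = 11
2^(11 - 1) = 2^10 = 1024
Verification: sum of C(11,k) for even k = 1 + 55 + 330 + 462 + 165 + 11 = 1024
Result = 1024


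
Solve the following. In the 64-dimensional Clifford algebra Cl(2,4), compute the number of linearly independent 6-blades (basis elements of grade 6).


Number of grade-k basis blades in Cl(p,q) with n = p + q is C(n, k).
n = 2 + 4 = 6
C(6, 6) = 6! / (6! * 0!)
= 720 / (720 * 1)
= 1


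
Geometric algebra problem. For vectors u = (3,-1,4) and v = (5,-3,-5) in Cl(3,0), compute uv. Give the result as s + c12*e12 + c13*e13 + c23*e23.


In Cl(3,0): e_i^2 = 1, e_ie_j = -e_je_i for i != j.
Scalar part = u . v = 3*5 + (-1)*(-3) + 4*(-5)
= 15 + 3 + (-20) = -2
e12 coeff = 3*(-3) - (-1)*5 = -9 - (-5) = -4
e13 coeff = 3*(-5) - 4*5 = -15 - 20 = -35
e23 coeff = (-1)*(-5) - 4*(-3) = 5 - (-12) = 17
uv = -2 - 4*e12 - 35*e13 + 17*e23


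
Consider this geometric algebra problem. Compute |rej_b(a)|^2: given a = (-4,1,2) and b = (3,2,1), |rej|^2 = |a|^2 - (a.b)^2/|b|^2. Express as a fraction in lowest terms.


|a|^2 = (-4)^2 + 1^2 + 2^2 = 21
|b|^2 = 3^2 + 2^2 + 1^2 = 14
a . b = (-4)*3 + 1*2 + 2*1 = -8
(a.b)^2 = (-8)^2 = 64
|rej|^2 = 21 - 64/14
= (294 - 64)/14
= 230/14
In lowest terms: 115/7


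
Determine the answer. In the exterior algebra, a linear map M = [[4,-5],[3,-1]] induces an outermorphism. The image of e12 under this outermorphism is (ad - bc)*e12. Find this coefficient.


The outermorphism of a linear map f sends e1^e2 to f(e1)^f(e2).
f(e1) = 4*e1 + 3*e2
f(e2) = -5*e1 - 1*e2
f(e1) ^ f(e2) = (4*e1 + 3*e2) ^ (-5*e1 - 1*e2)
= 4*(-1)*e12 + 3*(-5)*e21
= (-4 - (-15))*e12
= 11*e12
Coefficient = 11


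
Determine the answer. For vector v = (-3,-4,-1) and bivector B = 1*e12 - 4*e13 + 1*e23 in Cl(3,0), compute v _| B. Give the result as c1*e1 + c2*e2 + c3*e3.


Left contraction v _| B = <vB>_1 (grade-1 part of the geometric product vB).
Using e1_|e12 = e2, e2_|e12 = -e1, e1_|e13 = e3, e3_|e13 = -e1, e2_|e23 = e3, e3_|e23 = -e2:
e1 coeff: -v2*b12 - v3*b13 = -(-4)*(1) - (-1)*(-4) = 0
e2 coeff: v1*b12 - v3*b23 = (-3)*(1) - (-1)*(1) = -2
e3 coeff: v1*b13 + v2*b23 = (-3)*(-4) + (-4)*(1) = 8
v _| B = 0*e1 - 2*e2 + 8*e3


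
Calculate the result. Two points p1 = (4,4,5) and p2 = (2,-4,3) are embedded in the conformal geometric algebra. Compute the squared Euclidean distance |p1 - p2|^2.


p1 - p2 = (2, 8, 2)
|p1 - p2|^2 = 2^2 + 8^2 + 2^2
= 4 + 64 + 4
= 72


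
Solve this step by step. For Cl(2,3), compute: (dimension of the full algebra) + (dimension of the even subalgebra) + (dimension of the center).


n = 2 + 3 = 5
Total dim = 2^5 = 32
Even subalgebra dim = 2^4 = 16
n is odd, so center dim = 2
Sum = 32 + 16 + 2 = 50


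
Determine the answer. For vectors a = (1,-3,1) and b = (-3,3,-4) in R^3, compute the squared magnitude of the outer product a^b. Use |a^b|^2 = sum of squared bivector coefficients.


a wedge b = (a1*b2 - a2*b1)*e12 + (a1*b3 - a3*b1)*e13 + (a2*b3 - a3*b2)*e23
e12 coeff: 1*3 - (-3)*(-3) = 3 - 9 = -6
e13 coeff: 1*(-4) - 1*(-3) = -4 - (-3) = -1
e23 coeff: (-3)*(-4) - 1*3 = 12 - 3 = 9
|a wedge b|^2 = (-6)^2 + (-1)^2 + 9^2
= 36 + 1 + 81
= 118


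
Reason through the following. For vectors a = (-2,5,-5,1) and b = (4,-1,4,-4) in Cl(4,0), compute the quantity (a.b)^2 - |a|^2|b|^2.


a . b = (-2)*4 + 5*(-1) + (-5)*4 + 1*(-4)
= -8 + (-5) + (-20) + (-4) = -37
|a|^2 = (-2)^2 + 5^2 + (-5)^2 + 1^2 = 55
|b|^2 = 4^2 + (-1)^2 + 4^2 + (-4)^2 = 49
(a.b)^2 = (-37)^2 = 1369
|a|^2 * |b|^2 = 55 * 49 = 2695
Result = 1369 - 2695 = -1326


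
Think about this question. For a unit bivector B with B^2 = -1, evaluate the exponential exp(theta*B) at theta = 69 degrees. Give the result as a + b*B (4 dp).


For a unit bivector B with B^2 = -1, the exponential series gives
e^(theta*B) = cos(theta) + sin(theta)*B (the GA analogue of Euler's formula).
theta = 69 degrees = 1.204277 rad
cos(69 deg) = 0.3584
sin(69 deg) = 0.9336
exp(theta*B) = 0.3584 + 0.9336*B


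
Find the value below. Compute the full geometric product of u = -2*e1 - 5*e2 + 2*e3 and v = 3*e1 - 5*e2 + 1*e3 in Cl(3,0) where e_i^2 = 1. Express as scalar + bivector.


In Cl(3,0): e_i^2 = 1, e_ie_j = -e_je_i for i != j.
Scalar part = u . v = (-2)*3 + (-5)*(-5) + 2*1
= -6 + 25 + 2 = 21
e12 coeff = (-2)*(-5) - (-5)*3 = 10 - (-15) = 25
e13 coeff = (-2)*1 - 2*3 = -2 - 6 = -8
e23 coeff = (-5)*1 - 2*(-5) = -5 - (-10) = 5
uv = 21 + 25*e12 - 8*e13 + 5*e23


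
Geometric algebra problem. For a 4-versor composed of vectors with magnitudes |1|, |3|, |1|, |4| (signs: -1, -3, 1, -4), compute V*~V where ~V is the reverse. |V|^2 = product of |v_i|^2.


Each vector v_i has |v_i|^2 = s_i^2
Squared scales: (-1)^2 = 1, (-3)^2 = 9, 1^2 = 1, (-4)^2 = 16
|V|^2 = 1 * 9 * 1 * 16
= 144


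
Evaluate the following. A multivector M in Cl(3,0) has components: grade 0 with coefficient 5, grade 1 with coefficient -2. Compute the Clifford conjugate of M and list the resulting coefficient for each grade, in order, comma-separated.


Clifford conjugate sign for grade k: (-1)^(k(k+1)/2)
Grade 0: (-1)^(0*1/2) = (-1)^0 = 1, coeff 5 -> 5
Grade 1: (-1)^(1*2/2) = (-1)^1 = -1, coeff -2 -> 2
Conjugated coefficients: 5, 2


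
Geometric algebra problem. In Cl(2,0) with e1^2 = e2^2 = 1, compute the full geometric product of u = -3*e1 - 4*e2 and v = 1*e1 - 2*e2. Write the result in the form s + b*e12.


Expand: (-3*e1 - 4*e2)(1*e1 - 2*e2)
= (-3)*1*e1e1 + (-3)*(-2)*e1e2 + (-4)*1*e2e1 + (-4)*(-2)*e2e2
Using e1^2 = e2^2 = 1, e2e1 = -e1e2:
Scalar part s = (-3)*1 + (-4)*(-2) = -3 + 8 = 5
Bivector part b = (-3)*(-2) - (-4)*1 = 6 - (-4) = 10
uv = 5 + 10*e12


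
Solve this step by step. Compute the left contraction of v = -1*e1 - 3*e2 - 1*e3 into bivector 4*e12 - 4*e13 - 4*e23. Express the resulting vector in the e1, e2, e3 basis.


Left contraction v _| B = <vB>_1 (grade-1 part of the geometric product vB).
Using e1_|e12 = e2, e2_|e12 = -e1, e1_|e13 = e3, e3_|e13 = -e1, e2_|e23 = e3, e3_|e23 = -e2:
e1 coeff: -v2*b12 - v3*b13 = -(-3)*(4) - (-1)*(-4) = 8
e2 coeff: v1*b12 - v3*b23 = (-1)*(4) - (-1)*(-4) = -8
e3 coeff: v1*b13 + v2*b23 = (-1)*(-4) + (-3)*(-4) = 16
v _| B = 8*e1 - 8*e2 + 16*e3


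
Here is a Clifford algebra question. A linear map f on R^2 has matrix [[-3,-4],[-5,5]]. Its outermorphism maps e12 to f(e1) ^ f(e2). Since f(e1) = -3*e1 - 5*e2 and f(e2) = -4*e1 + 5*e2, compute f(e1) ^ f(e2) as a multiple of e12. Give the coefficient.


The outermorphism of a linear map f sends e1^e2 to f(e1)^f(e2).
f(e1) = -3*e1 - 5*e2
f(e2) = -4*e1 + 5*e2
f(e1) ^ f(e2) = (-3*e1 - 5*e2) ^ (-4*e1 + 5*e2)
= (-3)*5*e12 + (-5)*(-4)*e21
= (-15 - 20)*e12
= -35*e12
Coefficient = -35


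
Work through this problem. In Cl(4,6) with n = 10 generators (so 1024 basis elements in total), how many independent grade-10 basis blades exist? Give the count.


Number of grade-k basis blades in Cl(p,q) with n = p + q is C(n, k).
n = 4 + 6 = 10
C(10, 10) = 10! / (10! * 0!)
= 3628800 / (3628800 * 1)
= 1


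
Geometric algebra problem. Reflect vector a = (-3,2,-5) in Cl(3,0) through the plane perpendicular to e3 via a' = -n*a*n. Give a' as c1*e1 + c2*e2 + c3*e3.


Reflection formula: a' = -n*a*n, with n = e3 (unit vector, n^2 = 1).
For reflection through hyperplane perp to e3:
The component along e3 flips sign, others stay.
a = (-3, 2, -5)
a' = (-3, 2, 5)
a' = -3*e1 + 2*e2 + 5*e3


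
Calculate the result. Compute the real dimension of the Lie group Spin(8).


Spin(n) double-covers SO(n); both have Lie algebra so(n) of dimension n(n-1)/2.
n = 8
n(n-1) = 8 * 7 = 56
dim Spin(8) = 56/2 = 28


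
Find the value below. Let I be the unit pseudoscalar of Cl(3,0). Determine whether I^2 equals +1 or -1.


The pseudoscalar I = e1...e_n (product of all n generators) of Cl(p,q) satisfies I^2 = (-1)^(q + n(n-1)/2).
p = 3, q = 0, n = p + q = 3
n(n-1)/2 = 3 * 2 / 2 = 3
Exponent = q + n(n-1)/2 = 0 + 3 = 3
I^2 = (-1)^3 = -1


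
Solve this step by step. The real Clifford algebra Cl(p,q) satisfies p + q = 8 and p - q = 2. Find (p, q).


We need p + q = 8 and p - q = 2.
Adding: 2p = 8 + 2 = 10, so p = 5.
Then q = 8 - 5 = 3.
(p, q) = (5, 3)


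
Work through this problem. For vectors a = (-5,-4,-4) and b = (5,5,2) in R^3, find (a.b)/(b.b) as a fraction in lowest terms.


Projection coefficient = (a . b) / (b . b)
a . b = (-5)*5 + (-4)*5 + (-4)*2
= -25 + (-20) + (-8) = -53
b . b = 5^2 + 5^2 + 2^2
= 25 + 25 + 4 = 54
Coefficient = -53/54
In lowest terms: -53/54


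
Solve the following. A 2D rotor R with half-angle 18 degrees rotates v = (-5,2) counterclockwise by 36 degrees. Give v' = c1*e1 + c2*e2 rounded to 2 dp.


Rotor R = cos(18deg) - sin(18deg)*e12
Rotation angle theta = 2 * 18 = 36 degrees
v' = R*v*~R rotates v by theta.
cos(36deg) = 0.8090, sin(36deg) = 0.5878
v'_1 = -5*cos(36deg) - 2*sin(36deg)
= -5*0.8090 - 2*0.5878
= -5.22
v'_2 = -5*sin(36deg) + 2*cos(36deg)
= -5*0.5878 + 2*0.8090
= -1.32
v' = -5.22*e1 - 1.32*e2


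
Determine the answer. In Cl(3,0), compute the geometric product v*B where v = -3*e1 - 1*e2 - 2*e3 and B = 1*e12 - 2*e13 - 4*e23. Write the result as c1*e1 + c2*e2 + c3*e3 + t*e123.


vB has grade-1 (vector) and grade-3 (trivector) parts: vB = (v _| B) + (v ^ B).
Vector part <vB>_1:
  e1: -v2*b12 - v3*b13 = -(-1)*(1) - (-2)*(-2) = -3
  e2: v1*b12 - v3*b23 = (-3)*(1) - (-2)*(-4) = -11
  e3: v1*b13 + v2*b23 = (-3)*(-2) + (-1)*(-4) = 10
Trivector part <vB>_3:
  e123: v1*b23 - v2*b13 + v3*b12 = (-3)*(-4) - (-1)*(-2) + (-2)*(1) = 8
vB = -3*e1 - 11*e2 + 10*e3 + 8*e123


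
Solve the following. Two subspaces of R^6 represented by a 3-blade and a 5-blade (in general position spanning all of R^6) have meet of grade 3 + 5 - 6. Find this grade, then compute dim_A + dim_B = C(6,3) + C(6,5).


Meet grade = grade(A) + grade(B) - n
= 3 + 5 - 6 = 2
C(6,3) = 20
C(6,5) = 6
dim_A + dim_B = 20 + 6 = 26


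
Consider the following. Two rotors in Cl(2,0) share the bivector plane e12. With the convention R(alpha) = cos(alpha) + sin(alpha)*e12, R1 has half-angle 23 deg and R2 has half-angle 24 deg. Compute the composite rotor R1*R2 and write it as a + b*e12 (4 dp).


Same-plane rotors commute and their half-angles add:
R1*R2 = cos(a1 + a2) + sin(a1 + a2)*e12.
a1 + a2 = 23 + 24 = 47 deg
cos(47 deg) = 0.6820
sin(47 deg) = 0.7314
R1*R2 = 0.6820 + 0.7314*e12


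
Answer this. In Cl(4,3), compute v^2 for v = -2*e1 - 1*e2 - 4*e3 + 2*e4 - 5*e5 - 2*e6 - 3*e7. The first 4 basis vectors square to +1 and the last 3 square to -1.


v^2 = sum of c_i^2 * e_i^2
Positive signature terms (e_i^2 = +1): (-2)^2 + (-1)^2 + (-4)^2 + 2^2 = 25
Negative signature terms (e_j^2 = -1): (-5)^2 + (-2)^2 + (-3)^2 = 38
v^2 = 25 - 38 = -13


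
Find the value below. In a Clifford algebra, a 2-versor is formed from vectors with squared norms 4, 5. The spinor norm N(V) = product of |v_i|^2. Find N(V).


Spinor norm N(V) = |v1|^2 * |v2|^2 * ... * |v2|^2
= 4 * 5
Running product: 4, 20
N(V) = 20


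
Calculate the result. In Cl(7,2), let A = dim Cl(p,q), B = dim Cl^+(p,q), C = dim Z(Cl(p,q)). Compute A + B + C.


n = 7 + 2 = 9
Total dim = 2^9 = 512
Even subalgebra dim = 2^8 = 256
n is odd, so center dim = 2
Sum = 512 + 256 + 2 = 770


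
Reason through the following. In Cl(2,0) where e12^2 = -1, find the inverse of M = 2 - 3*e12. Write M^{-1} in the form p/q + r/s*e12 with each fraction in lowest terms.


M = 2 - 3*e12, where e12^2 = -1.
Since M commutes with its reverse ~M = a - b*e12, M * ~M = a^2 - b^2*e12^2 = a^2 + b^2.
So M^{-1} = ~M / (a^2 + b^2) = (a - b*e12)/(a^2 + b^2).
a^2 + b^2 = 4 + 9 = 13
Scalar part = 2/13 = 2/13
Bivector coeff = 3/13 = 3/13
M^{-1} = 2/13 + 3/13*e12


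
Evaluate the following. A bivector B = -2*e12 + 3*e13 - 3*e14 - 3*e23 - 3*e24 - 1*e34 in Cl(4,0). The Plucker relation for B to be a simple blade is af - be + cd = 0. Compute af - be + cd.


Plucker relation: af - be + cd
a*f = (-2)*(-1) = 2
b*e = 3*(-3) = -9
c*d = (-3)*(-3) = 9
af - be + cd = 2 - (-9) + 9
= 20


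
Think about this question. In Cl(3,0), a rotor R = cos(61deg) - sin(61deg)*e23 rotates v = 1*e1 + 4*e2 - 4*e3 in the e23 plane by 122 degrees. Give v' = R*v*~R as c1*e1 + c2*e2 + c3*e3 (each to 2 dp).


Rotor R = cos(61deg) - sin(61deg)*e23
Rotation angle theta = 2 * 61 = 122 degrees in the e23 plane (e2 -> e3).
The component perpendicular to the plane (e1) is invariant: v'_1 = v1 = 1.00
cos(122deg) = -0.5299, sin(122deg) = 0.8480
v'_2 = v2*cos(theta) - v3*sin(theta) = 4*(-0.5299) - (-4)*0.8480 = 1.27
v'_3 = v2*sin(theta) + v3*cos(theta) = 4*0.8480 + (-4)*(-0.5299) = 5.51
v' = 1.00*e1 + 1.27*e2 + 5.51*e3


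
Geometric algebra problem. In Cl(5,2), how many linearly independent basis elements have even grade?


Even subalgebra dimension = 2^(n-1)
n = 5 + 2 = 7
2^(7 - 1) = 2^6 = 64
Verification: sum of C(7,k) for even k = 1 + 21 + 35 + 7 = 64
Result = 64


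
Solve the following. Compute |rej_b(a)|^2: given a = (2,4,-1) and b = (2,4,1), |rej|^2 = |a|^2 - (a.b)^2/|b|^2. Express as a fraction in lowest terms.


|a|^2 = 2^2 + 4^2 + (-1)^2 = 21
|b|^2 = 2^2 + 4^2 + 1^2 = 21
a . b = 2*2 + 4*4 + (-1)*1 = 19
(a.b)^2 = 19^2 = 361
|rej|^2 = 21 - 361/21
= (441 - 361)/21
= 80/21
In lowest terms: 80/21


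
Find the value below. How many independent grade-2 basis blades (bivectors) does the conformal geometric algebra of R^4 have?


The conformal model of R^4 uses Cl(5,1) with m = 4 + 2 = 6 generators.
Number of grade-2 blades = C(m, 2) = C(6, 2)
= 6*5/2 = 15


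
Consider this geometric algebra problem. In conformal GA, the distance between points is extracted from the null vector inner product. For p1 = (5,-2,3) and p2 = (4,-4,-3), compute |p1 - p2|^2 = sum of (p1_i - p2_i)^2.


p1 - p2 = (1, 2, 6)
|p1 - p2|^2 = 1^2 + 2^2 + 6^2
= 1 + 4 + 36
= 41


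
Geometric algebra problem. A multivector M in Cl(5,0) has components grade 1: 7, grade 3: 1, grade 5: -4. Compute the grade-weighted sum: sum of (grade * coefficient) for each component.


Grade-weighted sum = sum of grade_k * coefficient_k
1*7 = 7
3*1 = 3
5*(-4) = -20
Total = 7 + 3 + (-20) = -10


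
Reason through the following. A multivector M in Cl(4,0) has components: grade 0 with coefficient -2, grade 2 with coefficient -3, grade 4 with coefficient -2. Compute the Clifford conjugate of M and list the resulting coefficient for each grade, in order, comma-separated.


Clifford conjugate sign for grade k: (-1)^(k(k+1)/2)
Grade 0: (-1)^(0*1/2) = (-1)^0 = 1, coeff -2 -> -2
Grade 2: (-1)^(2*3/2) = (-1)^3 = -1, coeff -3 -> 3
Grade 4: (-1)^(4*5/2) = (-1)^10 = 1, coeff -2 -> -2
Conjugated coefficients: -2, 3, -2


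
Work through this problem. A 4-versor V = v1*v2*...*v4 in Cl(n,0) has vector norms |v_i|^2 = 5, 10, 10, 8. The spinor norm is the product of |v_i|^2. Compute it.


Spinor norm N(V) = |v1|^2 * |v2|^2 * ... * |v4|^2
= 5 * 10 * 10 * 8
Running product: 5, 50, 500, 4000
N(V) = 4000


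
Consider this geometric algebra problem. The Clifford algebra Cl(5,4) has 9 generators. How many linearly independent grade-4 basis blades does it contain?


Number of grade-k basis blades in Cl(p,q) with n = p + q is C(n, k).
n = 5 + 4 = 9
C(9, 4) = 9! / (4! * 5!)
= 362880 / (24 * 120)
= 126


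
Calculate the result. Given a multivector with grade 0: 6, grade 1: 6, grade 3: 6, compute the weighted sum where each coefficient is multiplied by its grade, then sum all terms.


Grade-weighted sum = sum of grade_k * coefficient_k
0*6 = 0
1*6 = 6
3*6 = 18
Total = 0 + 6 + 18 = 24


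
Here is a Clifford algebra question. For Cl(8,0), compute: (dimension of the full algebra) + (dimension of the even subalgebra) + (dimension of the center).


n = 8 + 0 = 8
Total dim = 2^8 = 256
Even subalgebra dim = 2^7 = 128
n is even, so center dim = 1
Sum = 256 + 128 + 1 = 385


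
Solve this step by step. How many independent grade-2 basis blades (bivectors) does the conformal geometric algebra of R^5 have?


The conformal model of R^5 uses Cl(6,1) with m = 5 + 2 = 7 generators.
Number of grade-2 blades = C(m, 2) = C(7, 2)
= 7*6/2 = 21


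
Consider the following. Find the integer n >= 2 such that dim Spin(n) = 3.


dim Spin(n) = dim so(n) = n(n-1)/2.
Solve n(n-1)/2 = 3, i.e. n^2 - n - 6 = 0.
Discriminant = 1 + 8*3 = 25
n = (1 + sqrt(25))/2 = (1 + 5)/2 = 3


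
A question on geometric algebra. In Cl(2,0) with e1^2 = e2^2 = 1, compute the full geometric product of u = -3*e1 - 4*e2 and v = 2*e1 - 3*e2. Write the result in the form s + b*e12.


Expand: (-3*e1 - 4*e2)(2*e1 - 3*e2)
= (-3)*2*e1e1 + (-3)*(-3)*e1e2 + (-4)*2*e2e1 + (-4)*(-3)*e2e2
Using e1^2 = e2^2 = 1, e2e1 = -e1e2:
Scalar part s = (-3)*2 + (-4)*(-3) = -6 + 12 = 6
Bivector part b = (-3)*(-3) - (-4)*2 = 9 - (-8) = 17
uv = 6 + 17*e12


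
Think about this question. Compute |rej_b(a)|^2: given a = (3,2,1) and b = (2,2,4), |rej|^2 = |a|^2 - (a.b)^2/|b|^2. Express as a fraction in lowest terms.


|a|^2 = 3^2 + 2^2 + 1^2 = 14
|b|^2 = 2^2 + 2^2 + 4^2 = 24
a . b = 3*2 + 2*2 + 1*4 = 14
(a.b)^2 = 14^2 = 196
|rej|^2 = 14 - 196/24
= (336 - 196)/24
= 140/24
In lowest terms: 35/6


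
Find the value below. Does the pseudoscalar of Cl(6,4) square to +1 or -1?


The pseudoscalar I = e1...e_n (product of all n generators) of Cl(p,q) satisfies I^2 = (-1)^(q + n(n-1)/2).
p = 6, q = 4, n = p + q = 10
n(n-1)/2 = 10 * 9 / 2 = 45
Exponent = q + n(n-1)/2 = 4 + 45 = 49
I^2 = (-1)^49 = -1


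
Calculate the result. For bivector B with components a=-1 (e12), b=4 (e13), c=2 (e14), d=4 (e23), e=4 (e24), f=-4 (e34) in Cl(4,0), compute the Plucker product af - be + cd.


Plucker relation: af - be + cd
a*f = (-1)*(-4) = 4
b*e = 4*4 = 16
c*d = 2*4 = 8
af - be + cd = 4 - 16 + 8
= -4


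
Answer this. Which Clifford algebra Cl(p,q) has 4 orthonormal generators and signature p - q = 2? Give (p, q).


We need p + q = 4 and p - q = 2.
Adding: 2p = 4 + 2 = 6, so p = 3.
Then q = 4 - 3 = 1.
(p, q) = (3, 1)


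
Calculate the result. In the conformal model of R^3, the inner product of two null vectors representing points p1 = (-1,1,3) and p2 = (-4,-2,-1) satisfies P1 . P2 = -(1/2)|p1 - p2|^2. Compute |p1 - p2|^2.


p1 - p2 = (3, 3, 4)
|p1 - p2|^2 = 3^2 + 3^2 + 4^2
= 9 + 9 + 16
= 34


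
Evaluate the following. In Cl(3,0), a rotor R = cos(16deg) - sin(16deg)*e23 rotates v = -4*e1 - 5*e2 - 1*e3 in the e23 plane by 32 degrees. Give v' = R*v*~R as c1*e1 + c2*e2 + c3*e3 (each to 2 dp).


Rotor R = cos(16deg) - sin(16deg)*e23
Rotation angle theta = 2 * 16 = 32 degrees in the e23 plane (e2 -> e3).
The component perpendicular to the plane (e1) is invariant: v'_1 = v1 = -4.00
cos(32deg) = 0.8480, sin(32deg) = 0.5299
v'_2 = v2*cos(theta) - v3*sin(theta) = -5*0.8480 - (-1)*0.5299 = -3.71
v'_3 = v2*sin(theta) + v3*cos(theta) = -5*0.5299 + (-1)*0.8480 = -3.50
v' = -4.00*e1 - 3.71*e2 - 3.50*e3


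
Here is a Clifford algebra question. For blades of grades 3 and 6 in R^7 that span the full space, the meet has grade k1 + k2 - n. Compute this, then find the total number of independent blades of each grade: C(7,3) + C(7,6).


Meet grade = grade(A) + grade(B) - n
= 3 + 6 - 7 = 2
C(7,3) = 35
C(7,6) = 7
dim_A + dim_B = 35 + 7 = 42


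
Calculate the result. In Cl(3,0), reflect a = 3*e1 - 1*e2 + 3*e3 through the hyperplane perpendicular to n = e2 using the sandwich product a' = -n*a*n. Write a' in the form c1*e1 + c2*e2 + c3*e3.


Reflection formula: a' = -n*a*n, with n = e2 (unit vector, n^2 = 1).
For reflection through hyperplane perp to e2:
The component along e2 flips sign, others stay.
a = (3, -1, 3)
a' = (3, 1, 3)
a' = 3*e1 + 1*e2 + 3*e3


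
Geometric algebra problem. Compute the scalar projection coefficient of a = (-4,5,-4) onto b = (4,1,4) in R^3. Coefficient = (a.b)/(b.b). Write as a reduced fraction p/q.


Projection coefficient = (a . b) / (b . b)
a . b = (-4)*4 + 5*1 + (-4)*4
= -16 + 5 + (-16) = -27
b . b = 4^2 + 1^2 + 4^2
= 16 + 1 + 16 = 33
Coefficient = -27/33
In lowest terms: -9/11


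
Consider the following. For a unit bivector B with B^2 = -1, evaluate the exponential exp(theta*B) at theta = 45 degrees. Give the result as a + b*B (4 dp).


For a unit bivector B with B^2 = -1, the exponential series gives
e^(theta*B) = cos(theta) + sin(theta)*B (the GA analogue of Euler's formula).
theta = 45 degrees = 0.785398 rad
cos(45 deg) = 0.7071
sin(45 deg) = 0.7071
exp(theta*B) = 0.7071 + 0.7071*B


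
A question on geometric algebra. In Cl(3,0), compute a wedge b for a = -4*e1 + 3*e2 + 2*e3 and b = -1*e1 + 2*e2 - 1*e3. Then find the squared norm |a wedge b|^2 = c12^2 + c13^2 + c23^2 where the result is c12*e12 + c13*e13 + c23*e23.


a wedge b = (a1*b2 - a2*b1)*e12 + (a1*b3 - a3*b1)*e13 + (a2*b3 - a3*b2)*e23
e12 coeff: (-4)*2 - 3*(-1) = -8 - (-3) = -5
e13 coeff: (-4)*(-1) - 2*(-1) = 4 - (-2) = 6
e23 coeff: 3*(-1) - 2*2 = -3 - 4 = -7
|a wedge b|^2 = (-5)^2 + 6^2 + (-7)^2
= 25 + 36 + 49
= 110


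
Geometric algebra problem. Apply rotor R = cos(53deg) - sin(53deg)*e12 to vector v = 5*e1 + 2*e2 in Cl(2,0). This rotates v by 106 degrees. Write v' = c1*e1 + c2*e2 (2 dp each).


Rotor R = cos(53deg) - sin(53deg)*e12
Rotation angle theta = 2 * 53 = 106 degrees
v' = R*v*~R rotates v by theta.
cos(106deg) = -0.2756, sin(106deg) = 0.9613
v'_1 = 5*cos(106deg) - 2*sin(106deg)
= 5*(-0.2756) - 2*0.9613
= -3.30
v'_2 = 5*sin(106deg) + 2*cos(106deg)
= 5*0.9613 + 2*(-0.2756)
= 4.26
v' = -3.30*e1 + 4.26*e2


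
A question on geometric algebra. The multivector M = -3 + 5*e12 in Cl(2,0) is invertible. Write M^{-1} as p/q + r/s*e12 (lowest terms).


M = -3 + 5*e12, where e12^2 = -1.
Since M commutes with its reverse ~M = a - b*e12, M * ~M = a^2 - b^2*e12^2 = a^2 + b^2.
So M^{-1} = ~M / (a^2 + b^2) = (a - b*e12)/(a^2 + b^2).
a^2 + b^2 = 9 + 25 = 34
Scalar part = -3/34 = -3/34
Bivector coeff = -5/34 = -5/34
M^{-1} = -3/34 - 5/34*e12


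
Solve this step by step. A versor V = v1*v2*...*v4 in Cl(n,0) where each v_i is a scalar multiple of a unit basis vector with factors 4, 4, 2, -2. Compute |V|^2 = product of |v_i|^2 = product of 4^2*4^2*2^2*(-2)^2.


Each vector v_i has |v_i|^2 = s_i^2
Squared scales: 4^2 = 16, 4^2 = 16, 2^2 = 4, (-2)^2 = 4
|V|^2 = 16 * 16 * 4 * 4
= 4096


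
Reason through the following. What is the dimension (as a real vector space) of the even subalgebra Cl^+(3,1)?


Even subalgebra dimension = 2^(n-1)
n = 3 + 1 = 4
2^(4 - 1) = 2^3 = 8
Verification: sum of C(4,k) for even k = 1 + 6 + 1 = 8
Result = 8


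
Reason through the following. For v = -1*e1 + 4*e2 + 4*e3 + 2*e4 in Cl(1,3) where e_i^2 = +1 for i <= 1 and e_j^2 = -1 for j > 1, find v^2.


v^2 = sum of c_i^2 * e_i^2
Positive signature terms (e_i^2 = +1): (-1)^2 = 1
Negative signature terms (e_j^2 = -1): 4^2 + 4^2 + 2^2 = 36
v^2 = 1 - 36 = -35


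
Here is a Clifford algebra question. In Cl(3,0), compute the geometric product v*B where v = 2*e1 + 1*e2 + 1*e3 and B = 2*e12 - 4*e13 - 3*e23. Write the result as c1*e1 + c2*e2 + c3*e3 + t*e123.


vB has grade-1 (vector) and grade-3 (trivector) parts: vB = (v _| B) + (v ^ B).
Vector part <vB>_1:
  e1: -v2*b12 - v3*b13 = -(1)*(2) - (1)*(-4) = 2
  e2: v1*b12 - v3*b23 = (2)*(2) - (1)*(-3) = 7
  e3: v1*b13 + v2*b23 = (2)*(-4) + (1)*(-3) = -11
Trivector part <vB>_3:
  e123: v1*b23 - v2*b13 + v3*b12 = (2)*(-3) - (1)*(-4) + (1)*(2) = 0
vB = 2*e1 + 7*e2 - 11*e3 + 0*e123


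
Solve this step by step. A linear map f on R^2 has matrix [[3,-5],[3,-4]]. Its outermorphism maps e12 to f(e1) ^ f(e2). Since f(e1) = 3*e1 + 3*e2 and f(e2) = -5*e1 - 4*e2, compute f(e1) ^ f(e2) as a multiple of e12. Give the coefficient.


The outermorphism of a linear map f sends e1^e2 to f(e1)^f(e2).
f(e1) = 3*e1 + 3*e2
f(e2) = -5*e1 - 4*e2
f(e1) ^ f(e2) = (3*e1 + 3*e2) ^ (-5*e1 - 4*e2)
= 3*(-4)*e12 + 3*(-5)*e21
= (-12 - (-15))*e12
= 3*e12
Coefficient = 3


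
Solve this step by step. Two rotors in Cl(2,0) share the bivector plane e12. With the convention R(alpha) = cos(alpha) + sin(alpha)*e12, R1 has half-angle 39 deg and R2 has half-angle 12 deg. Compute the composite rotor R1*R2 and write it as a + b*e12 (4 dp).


Same-plane rotors commute and their half-angles add:
R1*R2 = cos(a1 + a2) + sin(a1 + a2)*e12.
a1 + a2 = 39 + 12 = 51 deg
cos(51 deg) = 0.6293
sin(51 deg) = 0.7771
R1*R2 = 0.6293 + 0.7771*e12


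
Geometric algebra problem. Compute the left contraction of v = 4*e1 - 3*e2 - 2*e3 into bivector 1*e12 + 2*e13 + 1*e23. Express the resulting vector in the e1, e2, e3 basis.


Left contraction v _| B = <vB>_1 (grade-1 part of the geometric product vB).
Using e1_|e12 = e2, e2_|e12 = -e1, e1_|e13 = e3, e3_|e13 = -e1, e2_|e23 = e3, e3_|e23 = -e2:
e1 coeff: -v2*b12 - v3*b13 = -(-3)*(1) - (-2)*(2) = 7
e2 coeff: v1*b12 - v3*b23 = (4)*(1) - (-2)*(1) = 6
e3 coeff: v1*b13 + v2*b23 = (4)*(2) + (-3)*(1) = 5
v _| B = 7*e1 + 6*e2 + 5*e3


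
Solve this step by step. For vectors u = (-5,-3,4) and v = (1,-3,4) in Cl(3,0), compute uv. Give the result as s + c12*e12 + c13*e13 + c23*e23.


In Cl(3,0): e_i^2 = 1, e_ie_j = -e_je_i for i != j.
Scalar part = u . v = (-5)*1 + (-3)*(-3) + 4*4
= -5 + 9 + 16 = 20
e12 coeff = (-5)*(-3) - (-3)*1 = 15 - (-3) = 18
e13 coeff = (-5)*4 - 4*1 = -20 - 4 = -24
e23 coeff = (-3)*4 - 4*(-3) = -12 - (-12) = 0
uv = 20 + 18*e12 - 24*e13 + 0*e23


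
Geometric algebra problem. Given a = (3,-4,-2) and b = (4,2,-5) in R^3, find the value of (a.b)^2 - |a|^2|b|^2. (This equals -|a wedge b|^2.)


a . b = 3*4 + (-4)*2 + (-2)*(-5)
= 12 + (-8) + 10 = 14
|a|^2 = 3^2 + (-4)^2 + (-2)^2 = 29
|b|^2 = 4^2 + 2^2 + (-5)^2 = 45
(a.b)^2 = 14^2 = 196
|a|^2 * |b|^2 = 29 * 45 = 1305
Result = 196 - 1305 = -1109


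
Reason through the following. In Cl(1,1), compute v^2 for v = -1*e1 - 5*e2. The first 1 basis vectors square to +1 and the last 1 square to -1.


v^2 = sum of c_i^2 * e_i^2
Positive signature terms (e_i^2 = +1): (-1)^2 = 1
Negative signature terms (e_j^2 = -1): (-5)^2 = 25
v^2 = 1 - 25 = -24


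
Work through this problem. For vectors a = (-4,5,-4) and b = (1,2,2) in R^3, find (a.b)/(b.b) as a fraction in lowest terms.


Projection coefficient = (a . b) / (b . b)
a . b = (-4)*1 + 5*2 + (-4)*2
= -4 + 10 + (-8) = -2
b . b = 1^2 + 2^2 + 2^2
= 1 + 4 + 4 = 9
Coefficient = -2/9
In lowest terms: -2/9


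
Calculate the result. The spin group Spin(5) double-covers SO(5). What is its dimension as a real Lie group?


Spin(n) double-covers SO(n); both have Lie algebra so(n) of dimension n(n-1)/2.
n = 5
n(n-1) = 5 * 4 = 20
dim Spin(5) = 20/2 = 10


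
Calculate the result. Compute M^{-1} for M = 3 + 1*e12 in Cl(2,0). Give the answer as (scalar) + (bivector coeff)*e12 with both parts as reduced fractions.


M = 3 + 1*e12, where e12^2 = -1.
Since M commutes with its reverse ~M = a - b*e12, M * ~M = a^2 - b^2*e12^2 = a^2 + b^2.
So M^{-1} = ~M / (a^2 + b^2) = (a - b*e12)/(a^2 + b^2).
a^2 + b^2 = 9 + 1 = 10
Scalar part = 3/10 = 3/10
Bivector coeff = -1/10 = -1/10
M^{-1} = 3/10 - 1/10*e12


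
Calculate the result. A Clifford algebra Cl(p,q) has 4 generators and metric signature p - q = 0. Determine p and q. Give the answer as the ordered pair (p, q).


We need p + q = 4 and p - q = 0.
Adding: 2p = 4 + 0 = 4, so p = 2.
Then q = 4 - 2 = 2.
(p, q) = (2, 2)


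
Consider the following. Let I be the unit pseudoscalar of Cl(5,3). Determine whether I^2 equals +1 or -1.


The pseudoscalar I = e1...e_n (product of all n generators) of Cl(p,q) satisfies I^2 = (-1)^(q + n(n-1)/2).
p = 5, q = 3, n = p + q = 8
n(n-1)/2 = 8 * 7 / 2 = 28
Exponent = q + n(n-1)/2 = 3 + 28 = 31
I^2 = (-1)^31 = -1


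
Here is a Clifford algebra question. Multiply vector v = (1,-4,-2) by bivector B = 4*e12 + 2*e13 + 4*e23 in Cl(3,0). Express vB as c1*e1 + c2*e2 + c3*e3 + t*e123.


vB has grade-1 (vector) and grade-3 (trivector) parts: vB = (v _| B) + (v ^ B).
Vector part <vB>_1:
  e1: -v2*b12 - v3*b13 = -(-4)*(4) - (-2)*(2) = 20
  e2: v1*b12 - v3*b23 = (1)*(4) - (-2)*(4) = 12
  e3: v1*b13 + v2*b23 = (1)*(2) + (-4)*(4) = -14
Trivector part <vB>_3:
  e123: v1*b23 - v2*b13 + v3*b12 = (1)*(4) - (-4)*(2) + (-2)*(4) = 4
vB = 20*e1 + 12*e2 - 14*e3 + 4*e123


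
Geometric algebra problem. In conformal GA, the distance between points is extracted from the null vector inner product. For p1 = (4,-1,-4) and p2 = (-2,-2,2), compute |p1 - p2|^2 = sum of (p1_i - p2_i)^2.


p1 - p2 = (6, 1, -6)
|p1 - p2|^2 = 6^2 + 1^2 + (-6)^2
= 36 + 1 + 36
= 73


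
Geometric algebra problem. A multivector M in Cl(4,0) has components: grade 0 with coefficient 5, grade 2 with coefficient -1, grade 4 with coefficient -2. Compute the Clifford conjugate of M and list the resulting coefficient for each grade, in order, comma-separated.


Clifford conjugate sign for grade k: (-1)^(k(k+1)/2)
Grade 0: (-1)^(0*1/2) = (-1)^0 = 1, coeff 5 -> 5
Grade 2: (-1)^(2*3/2) = (-1)^3 = -1, coeff -1 -> 1
Grade 4: (-1)^(4*5/2) = (-1)^10 = 1, coeff -2 -> -2
Conjugated coefficients: 5, 1, -2


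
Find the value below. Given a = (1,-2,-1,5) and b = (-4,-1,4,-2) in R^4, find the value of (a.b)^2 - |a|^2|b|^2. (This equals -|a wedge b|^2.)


a . b = 1*(-4) + (-2)*(-1) + (-1)*4 + 5*(-2)
= -4 + 2 + (-4) + (-10) = -16
|a|^2 = 1^2 + (-2)^2 + (-1)^2 + 5^2 = 31
|b|^2 = (-4)^2 + (-1)^2 + 4^2 + (-2)^2 = 37
(a.b)^2 = (-16)^2 = 256
|a|^2 * |b|^2 = 31 * 37 = 1147
Result = 256 - 1147 = -891


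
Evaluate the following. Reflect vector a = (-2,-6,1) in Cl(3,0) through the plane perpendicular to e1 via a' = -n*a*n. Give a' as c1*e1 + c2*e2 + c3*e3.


Reflection formula: a' = -n*a*n, with n = e1 (unit vector, n^2 = 1).
For reflection through hyperplane perp to e1:
The component along e1 flips sign, others stay.
a = (-2, -6, 1)
a' = (2, -6, 1)
a' = 2*e1 - 6*e2 + 1*e3


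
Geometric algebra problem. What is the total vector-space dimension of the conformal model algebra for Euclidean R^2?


The conformal model of R^2 uses Cl(3,1): the 2 Euclidean generators plus two extra orthogonal generators e+ (e+^2 = +1) and e- (e-^2 = -1), from which the null vectors e0, einf are built.
Number of generators m = 2 + 2 = 4.
dim Cl(p,q) = 2^m = 2^4 = 16


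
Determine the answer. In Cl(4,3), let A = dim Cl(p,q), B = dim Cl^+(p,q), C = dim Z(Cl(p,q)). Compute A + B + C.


n = 4 + 3 = 7
Total dim = 2^7 = 128
Even subalgebra dim = 2^6 = 64
n is odd, so center dim = 2
Sum = 128 + 64 + 2 = 194


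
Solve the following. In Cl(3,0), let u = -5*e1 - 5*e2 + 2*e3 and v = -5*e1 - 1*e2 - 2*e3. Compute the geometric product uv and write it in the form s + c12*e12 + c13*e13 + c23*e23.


In Cl(3,0): e_i^2 = 1, e_ie_j = -e_je_i for i != j.
Scalar part = u . v = (-5)*(-5) + (-5)*(-1) + 2*(-2)
= 25 + 5 + (-4) = 26
e12 coeff = (-5)*(-1) - (-5)*(-5) = 5 - 25 = -20
e13 coeff = (-5)*(-2) - 2*(-5) = 10 - (-10) = 20
e23 coeff = (-5)*(-2) - 2*(-1) = 10 - (-2) = 12
uv = 26 - 20*e12 + 20*e13 + 12*e23


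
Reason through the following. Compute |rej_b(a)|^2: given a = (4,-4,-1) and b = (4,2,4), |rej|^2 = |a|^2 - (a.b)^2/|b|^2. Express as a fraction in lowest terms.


|a|^2 = 4^2 + (-4)^2 + (-1)^2 = 33
|b|^2 = 4^2 + 2^2 + 4^2 = 36
a . b = 4*4 + (-4)*2 + (-1)*4 = 4
(a.b)^2 = 4^2 = 16
|rej|^2 = 33 - 16/36
= (1188 - 16)/36
= 1172/36
In lowest terms: 293/9


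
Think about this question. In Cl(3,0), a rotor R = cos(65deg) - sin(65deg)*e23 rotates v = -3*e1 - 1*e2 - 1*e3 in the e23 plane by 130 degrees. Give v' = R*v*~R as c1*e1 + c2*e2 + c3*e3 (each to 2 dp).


Rotor R = cos(65deg) - sin(65deg)*e23
Rotation angle theta = 2 * 65 = 130 degrees in the e23 plane (e2 -> e3).
The component perpendicular to the plane (e1) is invariant: v'_1 = v1 = -3.00
cos(130deg) = -0.6428, sin(130deg) = 0.7660
v'_2 = v2*cos(theta) - v3*sin(theta) = -1*(-0.6428) - (-1)*0.7660 = 1.41
v'_3 = v2*sin(theta) + v3*cos(theta) = -1*0.7660 + (-1)*(-0.6428) = -0.12
v' = -3.00*e1 + 1.41*e2 - 0.12*e3


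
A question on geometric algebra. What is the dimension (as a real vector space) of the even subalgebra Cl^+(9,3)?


Even subalgebra dimension = 2^(n-1)
n = 9 + 3 = 12
2^(12 - 1) = 2^11 = 2048
Verification: sum of C(12,k) for even k = 1 + 66 + 495 + 924 + 495 + 66 + 1 = 2048
Result = 2048


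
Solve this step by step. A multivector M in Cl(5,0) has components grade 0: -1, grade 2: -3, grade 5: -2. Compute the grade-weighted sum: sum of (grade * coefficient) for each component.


Grade-weighted sum = sum of grade_k * coefficient_k
0*(-1) = 0
2*(-3) = -6
5*(-2) = -10
Total = 0 + (-6) + (-10) = -16


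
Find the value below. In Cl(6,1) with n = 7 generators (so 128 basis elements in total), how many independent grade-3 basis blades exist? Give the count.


Number of grade-k basis blades in Cl(p,q) with n = p + q is C(n, k).
n = 6 + 1 = 7
C(7, 3) = 7! / (3! * 4!)
= 5040 / (6 * 24)
= 35


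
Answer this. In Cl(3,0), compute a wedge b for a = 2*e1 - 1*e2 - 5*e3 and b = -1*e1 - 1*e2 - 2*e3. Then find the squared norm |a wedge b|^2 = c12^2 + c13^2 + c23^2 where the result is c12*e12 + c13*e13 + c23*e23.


a wedge b = (a1*b2 - a2*b1)*e12 + (a1*b3 - a3*b1)*e13 + (a2*b3 - a3*b2)*e23
e12 coeff: 2*(-1) - (-1)*(-1) = -2 - 1 = -3
e13 coeff: 2*(-2) - (-5)*(-1) = -4 - 5 = -9
e23 coeff: (-1)*(-2) - (-5)*(-1) = 2 - 5 = -3
|a wedge b|^2 = (-3)^2 + (-9)^2 + (-3)^2
= 9 + 81 + 9
= 99


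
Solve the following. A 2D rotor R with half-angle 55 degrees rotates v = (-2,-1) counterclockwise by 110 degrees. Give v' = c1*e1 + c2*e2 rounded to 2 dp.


Rotor R = cos(55deg) - sin(55deg)*e12
Rotation angle theta = 2 * 55 = 110 degrees
v' = R*v*~R rotates v by theta.
cos(110deg) = -0.3420, sin(110deg) = 0.9397
v'_1 = -2*cos(110deg) - (-1)*sin(110deg)
= -2*(-0.3420) - (-1)*0.9397
= 1.62
v'_2 = -2*sin(110deg) + (-1)*cos(110deg)
= -2*0.9397 + (-1)*(-0.3420)
= -1.54
v' = 1.62*e1 - 1.54*e2


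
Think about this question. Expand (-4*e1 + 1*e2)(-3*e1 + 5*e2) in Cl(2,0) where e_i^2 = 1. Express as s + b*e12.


Expand: (-4*e1 + 1*e2)(-3*e1 + 5*e2)
= (-4)*(-3)*e1e1 + (-4)*5*e1e2 + 1*(-3)*e2e1 + 1*5*e2e2
Using e1^2 = e2^2 = 1, e2e1 = -e1e2:
Scalar part s = (-4)*(-3) + 1*5 = 12 + 5 = 17
Bivector part b = (-4)*5 - 1*(-3) = -20 - (-3) = -17
uv = 17 - 17*e12


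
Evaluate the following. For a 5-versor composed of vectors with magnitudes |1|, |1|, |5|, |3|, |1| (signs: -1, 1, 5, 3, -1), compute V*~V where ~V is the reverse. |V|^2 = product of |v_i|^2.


Each vector v_i has |v_i|^2 = s_i^2
Squared scales: (-1)^2 = 1, 1^2 = 1, 5^2 = 25, 3^2 = 9, (-1)^2 = 1
|V|^2 = 1 * 1 * 25 * 9 * 1
= 225


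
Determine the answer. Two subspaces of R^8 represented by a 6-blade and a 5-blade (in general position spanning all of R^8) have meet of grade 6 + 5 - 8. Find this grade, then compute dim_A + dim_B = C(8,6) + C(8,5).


Meet grade = grade(A) + grade(B) - n
= 6 + 5 - 8 = 3
C(8,6) = 28
C(8,5) = 56
dim_A + dim_B = 28 + 56 = 84
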